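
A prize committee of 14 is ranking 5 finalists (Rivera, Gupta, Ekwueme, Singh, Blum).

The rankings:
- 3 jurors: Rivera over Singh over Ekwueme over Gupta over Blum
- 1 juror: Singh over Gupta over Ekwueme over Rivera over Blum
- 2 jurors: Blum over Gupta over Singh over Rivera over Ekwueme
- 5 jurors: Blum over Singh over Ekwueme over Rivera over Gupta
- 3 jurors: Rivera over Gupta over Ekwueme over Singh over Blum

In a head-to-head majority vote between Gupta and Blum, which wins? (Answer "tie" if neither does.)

tie

Ballots ranking Gupta above Blum: 3 + 1 + 3 = 7.
Ballots ranking Blum above Gupta: 14 − 7 = 7.
7–7: the pair ties.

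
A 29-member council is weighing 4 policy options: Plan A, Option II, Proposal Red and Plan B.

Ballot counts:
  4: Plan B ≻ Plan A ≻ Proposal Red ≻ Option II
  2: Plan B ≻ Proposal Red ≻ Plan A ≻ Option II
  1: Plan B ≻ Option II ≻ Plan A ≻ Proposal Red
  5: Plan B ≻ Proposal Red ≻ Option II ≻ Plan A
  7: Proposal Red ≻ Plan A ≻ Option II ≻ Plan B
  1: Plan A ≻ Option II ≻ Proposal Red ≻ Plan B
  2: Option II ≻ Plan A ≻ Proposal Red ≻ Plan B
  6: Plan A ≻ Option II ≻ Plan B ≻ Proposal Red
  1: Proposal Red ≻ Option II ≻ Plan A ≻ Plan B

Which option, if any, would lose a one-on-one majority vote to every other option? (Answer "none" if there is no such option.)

none

Pairwise majorities:
Plan A vs Option II: Plan A preferred on 4+2+7+1+6 = 20 ballots; Plan A wins 20–9.
Plan A vs Proposal Red: Proposal Red wins 15–14.
Plan A–Plan B: Plan A 17–12.
Option II vs Proposal Red: 1+1+2+6 = 10 for Option II, 19 for Proposal Red — Proposal Red by 19–10.
Option II vs Plan B: Option II wins 17–12.
Proposal Red–Plan B: Plan B 18–11.
Every option wins at least one matchup (Plan A beats Option II; Option II beats Plan B; Proposal Red beats Plan A; Plan B beats Proposal Red), so there is no Condorcet loser.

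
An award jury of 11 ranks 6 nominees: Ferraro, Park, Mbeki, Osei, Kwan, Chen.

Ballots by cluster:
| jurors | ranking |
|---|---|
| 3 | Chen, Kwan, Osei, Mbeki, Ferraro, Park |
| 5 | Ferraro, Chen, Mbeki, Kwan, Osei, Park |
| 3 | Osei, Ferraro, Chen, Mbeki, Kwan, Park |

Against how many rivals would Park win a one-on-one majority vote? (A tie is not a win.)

Park against each rival (11 jurors):
Park vs Ferraro: Ferraro wins 11–0.
Park vs Mbeki: Mbeki, 11–0.
Park vs Osei: Park is ranked higher on 0 ballots, Osei on 11. Osei wins 11–0.
Park vs Kwan: Kwan, 11–0.
Park vs Chen: Park is ranked higher on 0 ballots, Chen on 11. Chen wins 11–0.
Park beats no one; loses to Ferraro, Mbeki, Osei, Kwan, Chen — 0 pairwise wins.

0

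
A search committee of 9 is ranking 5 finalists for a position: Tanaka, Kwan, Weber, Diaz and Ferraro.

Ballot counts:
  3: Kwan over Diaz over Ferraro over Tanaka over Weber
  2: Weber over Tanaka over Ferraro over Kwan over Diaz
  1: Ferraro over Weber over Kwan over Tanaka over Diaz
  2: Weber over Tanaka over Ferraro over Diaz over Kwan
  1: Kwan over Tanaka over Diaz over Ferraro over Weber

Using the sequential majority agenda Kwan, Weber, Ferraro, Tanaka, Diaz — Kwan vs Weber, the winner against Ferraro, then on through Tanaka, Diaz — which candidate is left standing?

Round 1: Kwan vs Weber — 4–5, Weber advances.
Round 2: Weber vs Ferraro — 4–5, Ferraro advances.
Round 3: Ferraro vs Tanaka — 4–5, Tanaka advances.
Round 4: Tanaka vs Diaz — 6–3, Tanaka advances.
The agenda winner is Tanaka.

Tanaka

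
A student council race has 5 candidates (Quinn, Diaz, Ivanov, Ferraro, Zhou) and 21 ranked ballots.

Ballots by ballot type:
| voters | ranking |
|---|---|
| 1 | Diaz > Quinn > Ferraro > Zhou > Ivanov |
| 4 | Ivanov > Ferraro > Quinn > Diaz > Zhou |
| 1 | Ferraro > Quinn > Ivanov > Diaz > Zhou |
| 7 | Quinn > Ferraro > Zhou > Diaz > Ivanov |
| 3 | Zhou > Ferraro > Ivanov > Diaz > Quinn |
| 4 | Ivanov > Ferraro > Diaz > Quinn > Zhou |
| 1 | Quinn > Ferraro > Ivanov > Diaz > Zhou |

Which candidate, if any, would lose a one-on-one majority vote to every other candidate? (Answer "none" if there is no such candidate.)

Head-to-head results (21 voters):
Quinn–Diaz: Quinn 13–8.
Quinn vs Ivanov: 10 to 11, Ivanov.
Quinn vs Ferraro: Quinn is ranked higher on 1+7+1 = 9 ballots, Ferraro on 12. Ferraro wins 12–9.
Quinn vs Zhou: 1+4+1+7+4+1 = 18 for Quinn, 3 for Zhou — Quinn by 18–3.
Diaz vs Ivanov: 8 to 13, Ivanov.
Diaz vs Ferraro: 1 to 20, Ferraro.
Diaz vs Zhou: Diaz, 11–10.
Ivanov vs Ferraro: 8 to 13, Ferraro.
Ivanov–Zhou: Zhou 11–10.
Ferraro vs Zhou: Ferraro wins 18–3.
No candidate is winless: Quinn beats Diaz; Diaz beats Zhou; Ivanov beats Quinn; Ferraro beats Quinn; Zhou beats Ivanov. There is no Condorcet loser.

none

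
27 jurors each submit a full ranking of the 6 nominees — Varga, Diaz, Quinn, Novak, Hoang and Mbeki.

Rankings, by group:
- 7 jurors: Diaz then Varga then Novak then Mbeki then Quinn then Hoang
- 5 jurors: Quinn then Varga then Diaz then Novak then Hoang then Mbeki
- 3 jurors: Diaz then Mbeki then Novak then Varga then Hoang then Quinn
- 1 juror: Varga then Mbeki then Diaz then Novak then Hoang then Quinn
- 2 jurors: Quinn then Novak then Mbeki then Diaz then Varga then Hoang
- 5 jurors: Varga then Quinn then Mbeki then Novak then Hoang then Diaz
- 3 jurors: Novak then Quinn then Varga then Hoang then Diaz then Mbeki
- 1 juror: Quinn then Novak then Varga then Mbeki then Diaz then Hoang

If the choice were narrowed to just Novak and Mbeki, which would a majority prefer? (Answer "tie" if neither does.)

Ballots ranking Novak above Mbeki: 7 + 5 + 2 + 3 + 1 = 18.
Ballots ranking Mbeki above Novak: 27 − 18 = 9.
Novak wins the head-to-head 18–9.

Novak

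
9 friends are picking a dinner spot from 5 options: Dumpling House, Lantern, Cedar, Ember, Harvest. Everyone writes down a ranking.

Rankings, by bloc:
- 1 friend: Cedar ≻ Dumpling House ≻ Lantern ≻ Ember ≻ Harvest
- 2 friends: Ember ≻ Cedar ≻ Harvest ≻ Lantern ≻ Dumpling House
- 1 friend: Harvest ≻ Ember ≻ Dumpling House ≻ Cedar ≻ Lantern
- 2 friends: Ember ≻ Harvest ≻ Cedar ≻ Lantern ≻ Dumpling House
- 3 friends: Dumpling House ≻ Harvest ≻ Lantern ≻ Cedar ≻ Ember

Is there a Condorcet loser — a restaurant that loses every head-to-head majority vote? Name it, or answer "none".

Lantern

Head-to-head results (9 friends):
Dumpling House vs Lantern: 5 to 4, Dumpling House.
Dumpling House–Cedar: Cedar 5–4.
Dumpling House vs Ember: Dumpling House preferred on 1+3 = 4 ballots; Ember wins 5–4.
Dumpling House vs Harvest: Dumpling House is ranked higher on 1+3 = 4 ballots, Harvest on 5. Harvest wins 5–4.
Lantern vs Cedar: Cedar, 6–3.
Lantern–Ember: Ember 5–4.
Lantern–Harvest: Harvest 8–1.
Cedar vs Ember: Cedar preferred on 1+3 = 4 ballots; Ember wins 5–4.
Cedar vs Harvest: Cedar is ranked higher on 1+2 = 3 ballots, Harvest on 6. Harvest wins 6–3.
Ember vs Harvest: Ember is ranked higher on 1+2+2 = 5 ballots, Harvest on 4. Ember wins 5–4.
Lantern loses to every other restaurant — it is the Condorcet loser.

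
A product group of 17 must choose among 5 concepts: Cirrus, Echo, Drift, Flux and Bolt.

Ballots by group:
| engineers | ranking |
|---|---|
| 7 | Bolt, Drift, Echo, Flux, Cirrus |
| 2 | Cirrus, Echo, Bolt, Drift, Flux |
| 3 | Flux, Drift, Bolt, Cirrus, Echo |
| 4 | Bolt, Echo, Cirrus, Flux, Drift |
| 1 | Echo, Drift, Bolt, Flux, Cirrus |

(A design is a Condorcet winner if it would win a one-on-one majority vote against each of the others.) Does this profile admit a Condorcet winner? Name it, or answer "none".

Bolt

Pairwise majorities:
Cirrus vs Echo: Echo, 12–5.
Cirrus–Drift: Drift 11–6.
Cirrus–Flux: Flux 11–6.
Cirrus vs Bolt: Bolt wins 15–2.
Echo vs Drift: Drift wins 10–7.
Echo–Flux: Echo 14–3.
Echo–Bolt: Bolt 14–3.
Drift–Flux: Drift 10–7.
Drift vs Bolt: Bolt wins 13–4.
Flux–Bolt: Bolt 14–3.
Bolt beats each of Cirrus, Echo, Drift, Flux — Bolt is the Condorcet winner.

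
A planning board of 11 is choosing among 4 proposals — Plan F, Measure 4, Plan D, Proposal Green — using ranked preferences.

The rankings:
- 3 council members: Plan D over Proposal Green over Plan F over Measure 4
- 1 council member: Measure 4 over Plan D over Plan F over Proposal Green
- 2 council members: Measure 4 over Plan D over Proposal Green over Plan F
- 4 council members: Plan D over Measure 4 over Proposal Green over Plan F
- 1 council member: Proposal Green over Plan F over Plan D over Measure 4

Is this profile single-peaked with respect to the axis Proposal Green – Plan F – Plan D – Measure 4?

Axis positions: Proposal Green=1, Plan F=2, Plan D=3, Measure 4=4.
Cluster 1: ranking walks positions 3-1-2-4; Proposal Green is ranked above Plan F even though Plan F lies between Proposal Green and the peak Plan D on the axis — preferences dip and rise again. Not single-peaked.
Cluster 2 (peak Measure 4 at position 4): ranking walks positions 4-3-2-1, expanding outward from the peak — single-peaked.
Cluster 3: ranking walks positions 4-3-1-2; Proposal Green is ranked above Plan F even though Plan F lies between Proposal Green and the peak Measure 4 on the axis — preferences dip and rise again. Not single-peaked.
Cluster 4: ranking walks positions 3-4-1-2; Proposal Green is ranked above Plan F even though Plan F lies between Proposal Green and the peak Plan D on the axis — preferences dip and rise again. Not single-peaked.
Cluster 5 (peak Proposal Green at position 1): ranking walks positions 1-2-3-4, expanding outward from the peak — single-peaked.
Cluster 1 violates single-peakedness, so the profile is not single-peaked on this axis.

no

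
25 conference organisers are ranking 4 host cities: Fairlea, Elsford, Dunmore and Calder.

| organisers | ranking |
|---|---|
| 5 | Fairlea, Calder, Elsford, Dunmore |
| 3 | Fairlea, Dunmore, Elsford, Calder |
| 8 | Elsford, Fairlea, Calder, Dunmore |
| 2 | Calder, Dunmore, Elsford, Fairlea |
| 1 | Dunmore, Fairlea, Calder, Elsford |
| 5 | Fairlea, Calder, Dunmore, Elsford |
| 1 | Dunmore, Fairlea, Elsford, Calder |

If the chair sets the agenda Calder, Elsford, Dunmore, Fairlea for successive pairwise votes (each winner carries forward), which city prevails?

Fairlea

Round 1: Calder vs Elsford — 13–12, Calder advances.
Round 2: Calder vs Dunmore — 20–5, Calder advances.
Round 3: Calder vs Fairlea — 2–23, Fairlea advances.
Fairlea survives the agenda.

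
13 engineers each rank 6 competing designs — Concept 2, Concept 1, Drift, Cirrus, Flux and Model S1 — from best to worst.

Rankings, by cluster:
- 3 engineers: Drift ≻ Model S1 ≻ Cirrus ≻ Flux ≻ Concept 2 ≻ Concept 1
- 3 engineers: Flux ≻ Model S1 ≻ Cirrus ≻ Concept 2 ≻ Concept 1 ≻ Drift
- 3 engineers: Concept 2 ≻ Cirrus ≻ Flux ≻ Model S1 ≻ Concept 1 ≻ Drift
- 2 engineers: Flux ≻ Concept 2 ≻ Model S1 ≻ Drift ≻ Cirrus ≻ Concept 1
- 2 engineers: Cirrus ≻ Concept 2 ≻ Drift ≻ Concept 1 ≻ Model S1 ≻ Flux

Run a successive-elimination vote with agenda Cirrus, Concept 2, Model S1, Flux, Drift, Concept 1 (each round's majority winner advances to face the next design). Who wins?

Flux

Round 1: Cirrus vs Concept 2 — 8–5, Cirrus advances.
Round 2: Cirrus vs Model S1 — 5–8, Model S1 advances.
Round 3: Model S1 vs Flux — 5–8, Flux advances.
Round 4: Flux vs Drift — 8–5, Flux advances.
Round 5: Flux vs Concept 1 — 11–2, Flux advances.
The agenda winner is Flux.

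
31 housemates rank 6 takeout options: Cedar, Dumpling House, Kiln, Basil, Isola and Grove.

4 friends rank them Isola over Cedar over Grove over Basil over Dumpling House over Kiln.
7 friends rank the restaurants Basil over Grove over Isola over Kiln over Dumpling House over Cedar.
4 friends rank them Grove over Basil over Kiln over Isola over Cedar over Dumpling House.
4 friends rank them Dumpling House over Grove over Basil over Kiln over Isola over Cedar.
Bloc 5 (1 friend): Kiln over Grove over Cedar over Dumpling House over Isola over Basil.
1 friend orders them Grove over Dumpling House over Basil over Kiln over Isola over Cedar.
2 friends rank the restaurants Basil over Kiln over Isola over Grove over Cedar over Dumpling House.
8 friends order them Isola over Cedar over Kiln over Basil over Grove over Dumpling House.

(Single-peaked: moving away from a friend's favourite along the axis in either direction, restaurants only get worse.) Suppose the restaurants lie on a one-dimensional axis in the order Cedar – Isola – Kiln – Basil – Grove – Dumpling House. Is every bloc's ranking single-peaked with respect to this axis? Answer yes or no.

no

Axis positions: Cedar=1, Isola=2, Kiln=3, Basil=4, Grove=5, Dumpling House=6.
Bloc 1: ranking walks positions 2-1-5-4-6-3; Grove is ranked above Kiln even though Kiln lies between Grove and the peak Isola on the axis — preferences dip and rise again. Not single-peaked.
Bloc 2: ranking walks positions 4-5-2-3-6-1; Isola is ranked above Kiln even though Kiln lies between Isola and the peak Basil on the axis — preferences dip and rise again. Not single-peaked.
Bloc 3 (peak Grove at position 5): ranking walks positions 5-4-3-2-1-6, expanding outward from the peak — single-peaked.
Bloc 4 (peak Dumpling House at position 6): ranking walks positions 6-5-4-3-2-1, expanding outward from the peak — single-peaked.
Bloc 5: ranking walks positions 3-5-1-6-2-4; Grove is ranked above Basil even though Basil lies between Grove and the peak Kiln on the axis — preferences dip and rise again. Not single-peaked.
Bloc 6 (peak Grove at position 5): ranking walks positions 5-6-4-3-2-1, expanding outward from the peak — single-peaked.
Bloc 7 (peak Basil at position 4): ranking walks positions 4-3-2-5-1-6, expanding outward from the peak — single-peaked.
Bloc 8 (peak Isola at position 2): ranking walks positions 2-1-3-4-5-6, expanding outward from the peak — single-peaked.
Bloc 1 violates single-peakedness, so the profile is not single-peaked on this axis.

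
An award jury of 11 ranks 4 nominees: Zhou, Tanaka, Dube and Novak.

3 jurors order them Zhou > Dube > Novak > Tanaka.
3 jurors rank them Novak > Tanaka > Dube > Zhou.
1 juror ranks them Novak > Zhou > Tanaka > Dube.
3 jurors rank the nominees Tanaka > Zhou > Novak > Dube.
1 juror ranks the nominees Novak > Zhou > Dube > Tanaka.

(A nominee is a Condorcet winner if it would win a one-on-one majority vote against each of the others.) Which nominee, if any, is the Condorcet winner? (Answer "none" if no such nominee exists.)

none

Pairwise majorities:
Zhou vs Tanaka: 5 to 6, Tanaka.
Zhou vs Dube: Zhou is ranked higher on 3+1+3+1 = 8 ballots, Dube on 3. Zhou wins 8–3.
Zhou vs Novak: Zhou, 6–5.
Tanaka vs Dube: Tanaka wins 7–4.
Tanaka–Novak: Novak 8–3.
Dube vs Novak: Dube is ranked higher on 3 ballots, Novak on 8. Novak wins 8–3.
Each nominee drops at least one matchup (Zhou loses to Tanaka; Tanaka loses to Novak; Dube loses to Zhou; Novak loses to Zhou); the cycle Zhou beats Novak beats Tanaka beats Zhou rules out a Condorcet winner.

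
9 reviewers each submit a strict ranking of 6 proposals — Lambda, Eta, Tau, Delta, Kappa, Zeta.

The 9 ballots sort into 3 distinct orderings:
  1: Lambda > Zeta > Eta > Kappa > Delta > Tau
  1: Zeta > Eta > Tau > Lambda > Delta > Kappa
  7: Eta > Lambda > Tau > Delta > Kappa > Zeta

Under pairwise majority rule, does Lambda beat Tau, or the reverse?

Lambda

Ballots ranking Lambda above Tau: 1 + 7 = 8.
Ballots ranking Tau above Lambda: 9 − 8 = 1.
Lambda wins the head-to-head 8–1.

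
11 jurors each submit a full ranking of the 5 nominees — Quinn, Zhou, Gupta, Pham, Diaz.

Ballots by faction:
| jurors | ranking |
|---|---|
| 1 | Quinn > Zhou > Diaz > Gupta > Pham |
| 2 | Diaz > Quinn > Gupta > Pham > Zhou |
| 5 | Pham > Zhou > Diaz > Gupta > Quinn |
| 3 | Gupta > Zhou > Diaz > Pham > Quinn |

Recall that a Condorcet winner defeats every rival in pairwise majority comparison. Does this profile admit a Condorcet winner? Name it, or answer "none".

Head-to-head results (11 jurors):
Quinn vs Zhou: 3 to 8, Zhou.
Quinn vs Gupta: Quinn is ranked higher on 1+2 = 3 ballots, Gupta on 8. Gupta wins 8–3.
Quinn vs Pham: 3 to 8, Pham.
Quinn vs Diaz: 1 for Quinn, 10 for Diaz — Diaz by 10–1.
Zhou vs Gupta: 1+5 = 6 for Zhou, 5 for Gupta — Zhou by 6–5.
Zhou vs Pham: Zhou preferred on 1+3 = 4 ballots; Pham wins 7–4.
Zhou vs Diaz: Zhou is ranked higher on 1+5+3 = 9 ballots, Diaz on 2. Zhou wins 9–2.
Gupta vs Pham: 1+2+3 = 6 for Gupta, 5 for Pham — Gupta by 6–5.
Gupta vs Diaz: Gupta preferred on 3 ballots; Diaz wins 8–3.
Pham vs Diaz: 5 to 6, Diaz.
Each nominee drops at least one matchup (Quinn loses to Zhou; Zhou loses to Pham; Gupta loses to Zhou; Pham loses to Gupta; Diaz loses to Zhou); the cycle Zhou → Gupta → Pham → Zhou rules out a Condorcet winner.

none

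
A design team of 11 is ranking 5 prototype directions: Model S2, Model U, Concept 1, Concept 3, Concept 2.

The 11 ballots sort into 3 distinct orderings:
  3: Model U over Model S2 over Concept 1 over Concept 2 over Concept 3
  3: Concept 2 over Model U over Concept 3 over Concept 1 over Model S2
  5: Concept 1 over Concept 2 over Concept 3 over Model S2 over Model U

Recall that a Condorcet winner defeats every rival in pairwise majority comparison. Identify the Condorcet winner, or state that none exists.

Check each pair by majority over 11 ballots:
Model S2–Model U: Model U 6–5.
Model S2 vs Concept 1: Concept 1 wins 8–3.
Model S2 vs Concept 3: Concept 3, 8–3.
Model S2 vs Concept 2: Concept 2, 8–3.
Model U–Concept 1: Model U 6–5.
Model U vs Concept 3: Model U wins 6–5.
Model U–Concept 2: Concept 2 8–3.
Concept 1 vs Concept 3: Concept 1, 8–3.
Concept 1 vs Concept 2: Concept 1 wins 8–3.
Concept 3–Concept 2: Concept 2 11–0.
No design is unbeaten: Model S2 loses to Model U; Model U loses to Concept 2; Concept 1 loses to Model U; Concept 3 loses to Model U; Concept 2 loses to Concept 1. In particular Model U beats Concept 1 beats Concept 2 beats Model U is a majority cycle — no Condorcet winner exists.

none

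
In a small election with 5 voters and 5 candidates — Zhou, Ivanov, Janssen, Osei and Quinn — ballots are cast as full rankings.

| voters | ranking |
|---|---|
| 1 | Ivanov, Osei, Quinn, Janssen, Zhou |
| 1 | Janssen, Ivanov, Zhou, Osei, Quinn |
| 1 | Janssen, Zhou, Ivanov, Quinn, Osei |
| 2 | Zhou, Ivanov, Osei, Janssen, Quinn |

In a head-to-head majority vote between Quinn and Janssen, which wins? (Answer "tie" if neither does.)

Janssen

Ballots ranking Quinn above Janssen: 1.
Ballots ranking Janssen above Quinn: 5 − 1 = 4.
Janssen wins the head-to-head 4–1.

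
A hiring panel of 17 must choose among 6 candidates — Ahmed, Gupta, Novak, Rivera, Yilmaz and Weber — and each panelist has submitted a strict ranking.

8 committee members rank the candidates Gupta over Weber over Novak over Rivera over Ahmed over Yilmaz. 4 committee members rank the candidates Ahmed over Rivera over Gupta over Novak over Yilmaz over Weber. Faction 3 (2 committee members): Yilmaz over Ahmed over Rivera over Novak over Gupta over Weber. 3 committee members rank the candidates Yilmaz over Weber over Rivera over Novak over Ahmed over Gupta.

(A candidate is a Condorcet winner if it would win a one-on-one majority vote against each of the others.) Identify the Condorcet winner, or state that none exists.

none

Pairwise majorities:
Ahmed vs Gupta: Ahmed wins 9–8.
Ahmed vs Novak: Novak wins 11–6.
Ahmed vs Rivera: Rivera wins 11–6.
Ahmed vs Yilmaz: Ahmed, 12–5.
Ahmed vs Weber: Weber wins 11–6.
Gupta–Novak: Gupta 12–5.
Gupta–Rivera: Rivera 9–8.
Gupta–Yilmaz: Gupta 12–5.
Gupta–Weber: Gupta 14–3.
Novak vs Rivera: Rivera, 9–8.
Novak vs Yilmaz: Novak, 12–5.
Novak vs Weber: Weber wins 11–6.
Rivera vs Yilmaz: Rivera wins 12–5.
Rivera–Weber: Weber 11–6.
Yilmaz–Weber: Yilmaz 9–8.
Each candidate drops at least one matchup (Ahmed loses to Novak; Gupta loses to Ahmed; Novak loses to Gupta; Rivera loses to Weber; Yilmaz loses to Ahmed; Weber loses to Gupta); the cycle Ahmed beats Gupta beats Novak beats Ahmed rules out a Condorcet winner.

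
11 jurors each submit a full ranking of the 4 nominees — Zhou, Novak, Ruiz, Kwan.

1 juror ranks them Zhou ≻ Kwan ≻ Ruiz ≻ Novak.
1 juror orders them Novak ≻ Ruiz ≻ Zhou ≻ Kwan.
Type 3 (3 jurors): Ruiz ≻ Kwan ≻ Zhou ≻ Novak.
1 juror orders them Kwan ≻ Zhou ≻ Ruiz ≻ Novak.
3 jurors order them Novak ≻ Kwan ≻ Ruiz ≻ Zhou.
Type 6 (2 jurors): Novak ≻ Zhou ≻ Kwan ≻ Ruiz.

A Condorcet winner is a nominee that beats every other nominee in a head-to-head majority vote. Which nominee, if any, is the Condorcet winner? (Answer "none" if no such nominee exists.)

Pairwise majorities:
Zhou vs Novak: Novak wins 6–5.
Zhou–Ruiz: Ruiz 7–4.
Zhou vs Kwan: Kwan wins 7–4.
Novak vs Ruiz: Novak, 6–5.
Novak vs Kwan: Novak wins 6–5.
Ruiz–Kwan: Kwan 7–4.
Novak beats each of Zhou, Ruiz, Kwan — Novak is the Condorcet winner.

Novak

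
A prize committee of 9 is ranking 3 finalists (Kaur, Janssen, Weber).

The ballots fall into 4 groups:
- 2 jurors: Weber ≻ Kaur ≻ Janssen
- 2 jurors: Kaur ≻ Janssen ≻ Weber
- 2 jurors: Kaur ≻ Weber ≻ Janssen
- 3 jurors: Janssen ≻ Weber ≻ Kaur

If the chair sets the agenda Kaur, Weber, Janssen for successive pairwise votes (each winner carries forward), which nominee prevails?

Janssen

Round 1: Kaur vs Weber — 4–5, Weber advances.
Round 2: Weber vs Janssen — 4–5, Janssen advances.
Janssen survives the agenda.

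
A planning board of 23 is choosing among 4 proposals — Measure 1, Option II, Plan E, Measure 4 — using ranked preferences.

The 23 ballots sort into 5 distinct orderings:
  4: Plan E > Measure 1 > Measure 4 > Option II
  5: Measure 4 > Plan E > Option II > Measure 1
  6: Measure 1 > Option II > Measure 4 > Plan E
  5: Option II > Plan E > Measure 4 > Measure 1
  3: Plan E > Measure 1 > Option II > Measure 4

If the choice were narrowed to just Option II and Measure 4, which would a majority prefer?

Option II

Ballots ranking Option II above Measure 4: 6 + 5 + 3 = 14.
Ballots ranking Measure 4 above Option II: 23 − 14 = 9.
Option II wins the head-to-head 14–9.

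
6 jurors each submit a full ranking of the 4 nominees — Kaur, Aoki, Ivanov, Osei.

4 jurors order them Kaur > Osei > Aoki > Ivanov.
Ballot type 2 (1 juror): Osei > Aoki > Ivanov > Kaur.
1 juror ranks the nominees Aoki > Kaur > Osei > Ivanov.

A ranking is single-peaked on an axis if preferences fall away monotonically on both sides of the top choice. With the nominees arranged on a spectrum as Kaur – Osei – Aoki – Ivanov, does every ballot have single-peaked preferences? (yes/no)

no

Axis positions: Kaur=1, Osei=2, Aoki=3, Ivanov=4.
Ballot type 1 (peak Kaur at position 1): ranking walks positions 1-2-3-4, expanding outward from the peak — single-peaked.
Ballot type 2 (peak Osei at position 2): ranking walks positions 2-3-4-1, expanding outward from the peak — single-peaked.
Ballot type 3: ranking walks positions 3-1-2-4; Kaur is ranked above Osei even though Osei lies between Kaur and the peak Aoki on the axis — preferences dip and rise again. Not single-peaked.
Ballot type 3 violates single-peakedness, so the profile is not single-peaked on this axis.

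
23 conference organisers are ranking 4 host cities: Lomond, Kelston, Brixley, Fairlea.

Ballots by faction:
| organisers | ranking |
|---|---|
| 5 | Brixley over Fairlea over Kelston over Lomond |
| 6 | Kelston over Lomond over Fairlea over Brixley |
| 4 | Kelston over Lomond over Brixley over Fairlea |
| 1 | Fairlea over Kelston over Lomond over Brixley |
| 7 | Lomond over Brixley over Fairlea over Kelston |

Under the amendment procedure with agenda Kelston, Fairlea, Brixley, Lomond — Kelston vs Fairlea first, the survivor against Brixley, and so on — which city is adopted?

Round 1: Kelston vs Fairlea — 10–13, Fairlea advances.
Round 2: Fairlea vs Brixley — 7–16, Brixley advances.
Round 3: Brixley vs Lomond — 5–18, Lomond advances.
Lomond survives the agenda.

Lomond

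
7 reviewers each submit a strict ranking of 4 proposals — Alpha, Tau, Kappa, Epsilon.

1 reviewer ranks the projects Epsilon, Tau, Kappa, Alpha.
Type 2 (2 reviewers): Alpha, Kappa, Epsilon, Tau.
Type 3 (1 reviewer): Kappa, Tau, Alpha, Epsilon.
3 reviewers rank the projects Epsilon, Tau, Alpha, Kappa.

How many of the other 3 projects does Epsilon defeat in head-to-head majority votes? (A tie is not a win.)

Epsilon against each rival (7 reviewers):
Epsilon vs Alpha: 4 to 3, Epsilon.
Epsilon vs Tau: Epsilon, 6–1.
Epsilon vs Kappa: Epsilon, 4–3.
Epsilon beats Alpha, Tau, Kappa — 3 pairwise wins.

3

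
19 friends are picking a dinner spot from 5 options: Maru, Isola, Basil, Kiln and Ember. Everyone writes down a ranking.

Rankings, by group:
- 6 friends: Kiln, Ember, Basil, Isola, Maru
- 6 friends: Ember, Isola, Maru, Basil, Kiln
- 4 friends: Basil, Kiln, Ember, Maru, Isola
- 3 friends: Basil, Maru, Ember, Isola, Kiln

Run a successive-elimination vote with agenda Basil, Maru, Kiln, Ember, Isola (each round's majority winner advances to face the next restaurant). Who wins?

Ember

Round 1: Basil vs Maru — 13–6, Basil advances.
Round 2: Basil vs Kiln — 13–6, Basil advances.
Round 3: Basil vs Ember — 7–12, Ember advances.
Round 4: Ember vs Isola — 19–0, Ember advances.
Ember survives the agenda.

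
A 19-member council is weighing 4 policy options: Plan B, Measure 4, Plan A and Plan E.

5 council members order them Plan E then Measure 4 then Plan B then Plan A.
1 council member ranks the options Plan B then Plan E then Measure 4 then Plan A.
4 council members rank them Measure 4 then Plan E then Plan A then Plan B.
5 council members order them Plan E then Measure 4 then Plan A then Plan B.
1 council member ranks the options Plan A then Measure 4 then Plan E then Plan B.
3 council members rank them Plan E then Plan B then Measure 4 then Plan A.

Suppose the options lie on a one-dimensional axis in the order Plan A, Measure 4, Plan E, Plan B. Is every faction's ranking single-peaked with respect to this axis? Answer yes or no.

yes

Axis positions: Plan A=1, Measure 4=2, Plan E=3, Plan B=4.
Faction 1 (peak Plan E at position 3): ranking walks positions 3-2-4-1, expanding outward from the peak — single-peaked.
Faction 2 (peak Plan B at position 4): ranking walks positions 4-3-2-1, expanding outward from the peak — single-peaked.
Faction 3 (peak Measure 4 at position 2): ranking walks positions 2-3-1-4, expanding outward from the peak — single-peaked.
Faction 4 (peak Plan E at position 3): ranking walks positions 3-2-1-4, expanding outward from the peak — single-peaked.
Faction 5 (peak Plan A at position 1): ranking walks positions 1-2-3-4, expanding outward from the peak — single-peaked.
Faction 6 (peak Plan E at position 3): ranking walks positions 3-4-2-1, expanding outward from the peak — single-peaked.
Every ranking is single-peaked on this axis.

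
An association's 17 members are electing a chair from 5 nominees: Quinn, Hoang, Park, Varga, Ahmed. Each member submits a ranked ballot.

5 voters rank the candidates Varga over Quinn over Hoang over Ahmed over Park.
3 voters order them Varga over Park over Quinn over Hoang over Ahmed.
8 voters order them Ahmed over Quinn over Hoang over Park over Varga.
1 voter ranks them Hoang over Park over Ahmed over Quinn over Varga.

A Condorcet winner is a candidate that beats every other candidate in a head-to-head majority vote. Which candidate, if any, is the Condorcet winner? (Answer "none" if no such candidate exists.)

none

Pairwise majorities:
Quinn vs Hoang: 5+3+8 = 16 for Quinn, 1 for Hoang — Quinn by 16–1.
Quinn vs Park: Quinn is ranked higher on 5+8 = 13 ballots, Park on 4. Quinn wins 13–4.
Quinn vs Varga: Quinn is ranked higher on 8+1 = 9 ballots, Varga on 8. Quinn wins 9–8.
Quinn vs Ahmed: Quinn preferred on 5+3 = 8 ballots; Ahmed wins 9–8.
Hoang vs Park: 5+8+1 = 14 for Hoang, 3 for Park — Hoang by 14–3.
Hoang vs Varga: 8+1 = 9 for Hoang, 8 for Varga — Hoang by 9–8.
Hoang vs Ahmed: Hoang is ranked higher on 5+3+1 = 9 ballots, Ahmed on 8. Hoang wins 9–8.
Park vs Varga: 8+1 = 9 for Park, 8 for Varga — Park by 9–8.
Park vs Ahmed: Park preferred on 3+1 = 4 ballots; Ahmed wins 13–4.
Varga vs Ahmed: Varga preferred on 5+3 = 8 ballots; Ahmed wins 9–8.
No candidate is unbeaten: Quinn loses to Ahmed; Hoang loses to Quinn; Park loses to Quinn; Varga loses to Quinn; Ahmed loses to Hoang. In particular Quinn > Hoang > Ahmed > Quinn is a majority cycle — no Condorcet winner exists.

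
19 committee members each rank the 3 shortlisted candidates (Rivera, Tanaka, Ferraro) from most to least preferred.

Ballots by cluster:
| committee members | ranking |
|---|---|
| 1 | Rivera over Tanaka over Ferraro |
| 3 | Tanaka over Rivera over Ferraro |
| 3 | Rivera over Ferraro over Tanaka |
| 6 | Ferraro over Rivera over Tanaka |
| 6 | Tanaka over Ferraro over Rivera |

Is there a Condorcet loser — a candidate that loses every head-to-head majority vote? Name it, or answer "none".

none

Pairwise majorities:
Rivera vs Tanaka: Rivera is ranked higher on 1+3+6 = 10 ballots, Tanaka on 9. Rivera wins 10–9.
Rivera vs Ferraro: Rivera is ranked higher on 1+3+3 = 7 ballots, Ferraro on 12. Ferraro wins 12–7.
Tanaka vs Ferraro: 10 to 9, Tanaka.
Every candidate wins at least one matchup (Rivera beats Tanaka; Tanaka beats Ferraro; Ferraro beats Rivera), so there is no Condorcet loser.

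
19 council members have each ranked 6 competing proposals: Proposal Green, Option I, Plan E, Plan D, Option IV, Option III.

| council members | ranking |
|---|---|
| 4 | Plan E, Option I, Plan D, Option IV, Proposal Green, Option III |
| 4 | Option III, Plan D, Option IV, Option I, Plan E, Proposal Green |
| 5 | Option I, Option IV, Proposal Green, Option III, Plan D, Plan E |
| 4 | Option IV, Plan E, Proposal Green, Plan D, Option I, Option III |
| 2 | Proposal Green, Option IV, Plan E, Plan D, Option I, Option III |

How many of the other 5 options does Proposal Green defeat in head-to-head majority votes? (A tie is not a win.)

2

Proposal Green against each rival (19 council members):
Proposal Green vs Option I: 6 to 13, Option I.
Proposal Green vs Plan E: Proposal Green is ranked higher on 5+2 = 7 ballots, Plan E on 12. Plan E wins 12–7.
Proposal Green vs Plan D: 5+4+2 = 11 for Proposal Green, 8 for Plan D — Proposal Green by 11–8.
Proposal Green vs Option IV: 2 to 17, Option IV.
Proposal Green vs Option III: Proposal Green is ranked higher on 4+5+4+2 = 15 ballots, Option III on 4. Proposal Green wins 15–4.
Proposal Green beats Plan D, Option III; loses to Option I, Plan E, Option IV — 2 pairwise wins.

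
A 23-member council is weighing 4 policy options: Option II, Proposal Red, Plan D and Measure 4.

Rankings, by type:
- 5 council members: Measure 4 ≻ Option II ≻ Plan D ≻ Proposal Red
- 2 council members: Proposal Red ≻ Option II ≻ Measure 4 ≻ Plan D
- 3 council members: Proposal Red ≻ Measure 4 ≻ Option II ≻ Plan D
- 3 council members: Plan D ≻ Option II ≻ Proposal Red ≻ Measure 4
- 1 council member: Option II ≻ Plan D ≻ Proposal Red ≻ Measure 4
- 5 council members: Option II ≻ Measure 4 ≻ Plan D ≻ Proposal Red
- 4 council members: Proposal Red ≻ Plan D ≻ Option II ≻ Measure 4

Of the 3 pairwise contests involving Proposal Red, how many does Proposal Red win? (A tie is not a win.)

1

Proposal Red against each rival (23 council members):
Proposal Red–Option II: Option II 14–9.
Proposal Red vs Plan D: Plan D, 14–9.
Proposal Red vs Measure 4: Proposal Red preferred on 2+3+3+1+4 = 13 ballots; Proposal Red wins 13–10.
Proposal Red beats Measure 4; loses to Option II, Plan D — 1 pairwise win.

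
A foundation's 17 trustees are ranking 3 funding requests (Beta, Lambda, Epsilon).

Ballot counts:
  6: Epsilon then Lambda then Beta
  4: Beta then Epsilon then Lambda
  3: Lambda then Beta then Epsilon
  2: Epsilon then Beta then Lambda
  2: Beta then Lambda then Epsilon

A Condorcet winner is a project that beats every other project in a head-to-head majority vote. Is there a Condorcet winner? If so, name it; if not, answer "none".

none

Check each pair by majority over 17 ballots:
Beta–Lambda: Lambda 9–8.
Beta–Epsilon: Beta 9–8.
Lambda–Epsilon: Epsilon 12–5.
No project is unbeaten: Beta loses to Lambda; Lambda loses to Epsilon; Epsilon loses to Beta. In particular Beta > Epsilon > Lambda > Beta is a majority cycle — no Condorcet winner exists.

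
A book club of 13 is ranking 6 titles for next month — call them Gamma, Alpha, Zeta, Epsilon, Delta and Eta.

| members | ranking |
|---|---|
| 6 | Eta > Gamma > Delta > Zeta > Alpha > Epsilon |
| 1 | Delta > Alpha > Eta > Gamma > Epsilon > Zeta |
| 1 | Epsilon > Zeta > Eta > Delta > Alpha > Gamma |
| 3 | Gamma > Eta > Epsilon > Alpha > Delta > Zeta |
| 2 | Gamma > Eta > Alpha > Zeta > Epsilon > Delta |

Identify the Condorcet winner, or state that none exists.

Eta

Head-to-head results (13 members):
Gamma vs Alpha: 11 to 2, Gamma.
Gamma vs Zeta: 12 to 1, Gamma.
Gamma–Epsilon: Gamma 12–1.
Gamma vs Delta: Gamma is ranked higher on 6+3+2 = 11 ballots, Delta on 2. Gamma wins 11–2.
Gamma vs Eta: Gamma preferred on 3+2 = 5 ballots; Eta wins 8–5.
Alpha–Zeta: Zeta 7–6.
Alpha–Epsilon: Alpha 9–4.
Alpha vs Delta: 5 to 8, Delta.
Alpha–Eta: Eta 12–1.
Zeta vs Epsilon: Zeta is ranked higher on 6+2 = 8 ballots, Epsilon on 5. Zeta wins 8–5.
Zeta vs Delta: Delta, 10–3.
Zeta vs Eta: Eta wins 12–1.
Epsilon vs Delta: Delta wins 7–6.
Epsilon vs Eta: Epsilon preferred on 1 ballot; Eta wins 12–1.
Delta vs Eta: Delta preferred on 1 ballot; Eta wins 12–1.
Eta defeats every rival head-to-head and is the Condorcet winner.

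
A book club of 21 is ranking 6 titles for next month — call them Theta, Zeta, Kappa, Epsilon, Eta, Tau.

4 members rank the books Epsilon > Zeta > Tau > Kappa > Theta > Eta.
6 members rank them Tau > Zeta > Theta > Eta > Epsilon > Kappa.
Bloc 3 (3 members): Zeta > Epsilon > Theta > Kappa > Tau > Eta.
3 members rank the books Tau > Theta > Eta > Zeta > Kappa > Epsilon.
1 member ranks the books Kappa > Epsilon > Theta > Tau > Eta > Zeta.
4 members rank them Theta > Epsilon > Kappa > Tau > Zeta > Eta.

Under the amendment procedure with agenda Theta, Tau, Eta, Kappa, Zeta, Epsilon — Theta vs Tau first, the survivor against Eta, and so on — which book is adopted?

Round 1: Theta vs Tau — 8–13, Tau advances.
Round 2: Tau vs Eta — 21–0, Tau advances.
Round 3: Tau vs Kappa — 13–8, Tau advances.
Round 4: Tau vs Zeta — 14–7, Tau advances.
Round 5: Tau vs Epsilon — 9–12, Epsilon advances.
Epsilon survives the agenda.

Epsilon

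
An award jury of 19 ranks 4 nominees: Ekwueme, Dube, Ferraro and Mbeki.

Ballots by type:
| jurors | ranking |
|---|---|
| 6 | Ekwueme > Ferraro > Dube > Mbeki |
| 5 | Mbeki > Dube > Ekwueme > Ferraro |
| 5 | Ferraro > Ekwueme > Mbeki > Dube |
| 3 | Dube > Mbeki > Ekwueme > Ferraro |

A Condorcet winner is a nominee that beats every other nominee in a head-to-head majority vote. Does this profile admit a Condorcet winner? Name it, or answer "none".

Check each pair by majority over 19 ballots:
Ekwueme vs Dube: 11 to 8, Ekwueme.
Ekwueme vs Ferraro: 14 to 5, Ekwueme.
Ekwueme vs Mbeki: 6+5 = 11 for Ekwueme, 8 for Mbeki — Ekwueme by 11–8.
Dube vs Ferraro: 8 to 11, Ferraro.
Dube vs Mbeki: 6+3 = 9 for Dube, 10 for Mbeki — Mbeki by 10–9.
Ferraro vs Mbeki: Ferraro preferred on 6+5 = 11 ballots; Ferraro wins 11–8.
Only Ekwueme has no losses; Ekwueme is the Condorcet winner.

Ekwueme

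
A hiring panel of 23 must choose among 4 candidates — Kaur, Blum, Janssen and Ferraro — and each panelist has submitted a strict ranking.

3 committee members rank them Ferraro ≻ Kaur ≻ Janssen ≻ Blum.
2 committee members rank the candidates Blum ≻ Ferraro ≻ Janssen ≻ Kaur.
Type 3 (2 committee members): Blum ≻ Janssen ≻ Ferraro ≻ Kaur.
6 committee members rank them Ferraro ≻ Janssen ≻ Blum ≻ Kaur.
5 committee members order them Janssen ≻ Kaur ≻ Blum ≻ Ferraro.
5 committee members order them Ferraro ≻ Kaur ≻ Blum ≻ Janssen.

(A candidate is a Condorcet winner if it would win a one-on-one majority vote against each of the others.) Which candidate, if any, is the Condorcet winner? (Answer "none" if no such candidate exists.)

Head-to-head results (23 committee members):
Kaur vs Blum: 13 to 10, Kaur.
Kaur vs Janssen: Kaur preferred on 3+5 = 8 ballots; Janssen wins 15–8.
Kaur vs Ferraro: Ferraro wins 18–5.
Blum vs Janssen: Blum preferred on 2+2+5 = 9 ballots; Janssen wins 14–9.
Blum vs Ferraro: Ferraro wins 14–9.
Janssen vs Ferraro: 2+5 = 7 for Janssen, 16 for Ferraro — Ferraro by 16–7.
Ferraro defeats every rival head-to-head and is the Condorcet winner.

Ferraro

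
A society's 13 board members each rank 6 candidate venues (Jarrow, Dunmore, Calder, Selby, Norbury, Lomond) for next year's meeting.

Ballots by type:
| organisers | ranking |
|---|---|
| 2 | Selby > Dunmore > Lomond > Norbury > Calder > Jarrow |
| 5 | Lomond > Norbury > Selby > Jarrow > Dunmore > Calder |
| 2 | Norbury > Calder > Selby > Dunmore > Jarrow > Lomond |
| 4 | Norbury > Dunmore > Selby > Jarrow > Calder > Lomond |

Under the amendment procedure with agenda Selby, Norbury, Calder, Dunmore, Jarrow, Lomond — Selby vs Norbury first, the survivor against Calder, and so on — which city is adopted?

Round 1: Selby vs Norbury — 2–11, Norbury advances.
Round 2: Norbury vs Calder — 13–0, Norbury advances.
Round 3: Norbury vs Dunmore — 11–2, Norbury advances.
Round 4: Norbury vs Jarrow — 13–0, Norbury advances.
Round 5: Norbury vs Lomond — 6–7, Lomond advances.
The agenda winner is Lomond.

Lomond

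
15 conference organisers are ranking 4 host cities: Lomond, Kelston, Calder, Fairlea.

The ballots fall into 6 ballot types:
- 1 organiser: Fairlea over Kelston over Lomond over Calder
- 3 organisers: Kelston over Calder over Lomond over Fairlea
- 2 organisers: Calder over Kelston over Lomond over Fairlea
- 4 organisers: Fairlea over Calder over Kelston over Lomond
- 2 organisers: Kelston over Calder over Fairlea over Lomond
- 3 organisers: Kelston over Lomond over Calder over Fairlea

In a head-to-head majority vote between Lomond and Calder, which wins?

Calder

Ballots ranking Lomond above Calder: 1 + 3 = 4.
Ballots ranking Calder above Lomond: 15 − 4 = 11.
Calder wins the head-to-head 11–4.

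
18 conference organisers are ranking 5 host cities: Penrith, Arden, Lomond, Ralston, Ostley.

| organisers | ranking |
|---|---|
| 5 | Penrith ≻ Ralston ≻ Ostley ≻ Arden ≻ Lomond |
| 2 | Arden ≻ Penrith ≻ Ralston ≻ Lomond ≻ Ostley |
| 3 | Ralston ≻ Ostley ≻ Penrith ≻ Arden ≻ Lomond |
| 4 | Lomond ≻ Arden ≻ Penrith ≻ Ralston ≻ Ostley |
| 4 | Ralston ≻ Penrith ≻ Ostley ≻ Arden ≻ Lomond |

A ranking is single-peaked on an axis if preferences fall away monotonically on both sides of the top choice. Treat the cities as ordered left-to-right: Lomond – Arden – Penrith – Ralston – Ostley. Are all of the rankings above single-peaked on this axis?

Axis positions: Lomond=1, Arden=2, Penrith=3, Ralston=4, Ostley=5.
Bloc 1 (peak Penrith at position 3): ranking walks positions 3-4-5-2-1, expanding outward from the peak — single-peaked.
Bloc 2 (peak Arden at position 2): ranking walks positions 2-3-4-1-5, expanding outward from the peak — single-peaked.
Bloc 3 (peak Ralston at position 4): ranking walks positions 4-5-3-2-1, expanding outward from the peak — single-peaked.
Bloc 4 (peak Lomond at position 1): ranking walks positions 1-2-3-4-5, expanding outward from the peak — single-peaked.
Bloc 5 (peak Ralston at position 4): ranking walks positions 4-3-5-2-1, expanding outward from the peak — single-peaked.
Every ranking is single-peaked on this axis.

yes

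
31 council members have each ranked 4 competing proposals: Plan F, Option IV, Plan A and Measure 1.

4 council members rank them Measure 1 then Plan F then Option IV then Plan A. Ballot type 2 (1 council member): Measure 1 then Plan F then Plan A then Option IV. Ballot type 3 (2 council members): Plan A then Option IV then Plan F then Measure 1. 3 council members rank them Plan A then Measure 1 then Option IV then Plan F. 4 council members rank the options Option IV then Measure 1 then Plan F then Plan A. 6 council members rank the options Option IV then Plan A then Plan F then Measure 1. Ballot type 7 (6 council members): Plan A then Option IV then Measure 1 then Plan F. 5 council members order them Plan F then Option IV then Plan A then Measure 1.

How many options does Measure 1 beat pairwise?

Measure 1 against each rival (31 council members):
Measure 1 vs Plan F: Measure 1 preferred on 4+1+3+4+6 = 18 ballots; Measure 1 wins 18–13.
Measure 1 vs Option IV: 8 to 23, Option IV.
Measure 1 vs Plan A: Measure 1 is ranked higher on 4+1+4 = 9 ballots, Plan A on 22. Plan A wins 22–9.
Measure 1 beats Plan F; loses to Option IV, Plan A — 1 pairwise win.

1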